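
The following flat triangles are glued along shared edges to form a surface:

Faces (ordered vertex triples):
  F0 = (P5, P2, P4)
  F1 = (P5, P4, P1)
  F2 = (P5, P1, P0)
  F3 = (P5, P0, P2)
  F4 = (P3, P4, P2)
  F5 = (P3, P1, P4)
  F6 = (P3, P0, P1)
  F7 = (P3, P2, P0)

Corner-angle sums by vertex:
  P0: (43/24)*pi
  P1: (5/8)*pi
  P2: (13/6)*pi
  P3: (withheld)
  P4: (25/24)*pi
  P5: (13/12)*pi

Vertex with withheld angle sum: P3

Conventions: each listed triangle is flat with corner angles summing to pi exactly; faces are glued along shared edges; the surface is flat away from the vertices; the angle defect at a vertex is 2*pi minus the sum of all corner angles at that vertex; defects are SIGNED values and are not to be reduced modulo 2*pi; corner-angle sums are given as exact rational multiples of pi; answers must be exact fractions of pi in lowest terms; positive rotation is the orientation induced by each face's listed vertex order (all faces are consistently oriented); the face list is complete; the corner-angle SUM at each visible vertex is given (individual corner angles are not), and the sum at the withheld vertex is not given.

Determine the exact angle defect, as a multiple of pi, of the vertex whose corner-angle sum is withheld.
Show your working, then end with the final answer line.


V = 6, E = 12, F = 8; chi = V - E + F = 2
Gauss-Bonnet: total defect = 2*pi*chi = 4*pi; visible defects sum to (79/24)*pi

Answer: defect(P3) = (17/24)*pi


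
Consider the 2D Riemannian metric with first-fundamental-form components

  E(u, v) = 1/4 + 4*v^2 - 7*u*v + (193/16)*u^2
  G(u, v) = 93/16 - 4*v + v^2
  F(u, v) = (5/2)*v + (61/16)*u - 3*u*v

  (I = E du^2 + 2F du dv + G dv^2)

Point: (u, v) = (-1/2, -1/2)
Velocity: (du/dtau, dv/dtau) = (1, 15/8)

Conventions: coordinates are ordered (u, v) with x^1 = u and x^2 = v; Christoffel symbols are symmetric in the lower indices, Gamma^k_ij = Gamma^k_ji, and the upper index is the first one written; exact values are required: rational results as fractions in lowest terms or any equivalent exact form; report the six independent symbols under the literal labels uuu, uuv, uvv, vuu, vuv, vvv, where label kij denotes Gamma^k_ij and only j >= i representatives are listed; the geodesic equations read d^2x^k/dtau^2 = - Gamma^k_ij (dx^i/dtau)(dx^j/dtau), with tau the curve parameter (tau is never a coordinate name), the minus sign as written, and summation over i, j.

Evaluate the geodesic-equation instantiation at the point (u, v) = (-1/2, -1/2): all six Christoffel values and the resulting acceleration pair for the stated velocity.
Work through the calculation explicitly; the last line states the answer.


E = 161/64, F = -125/32, G = 129/16 at the point
E_u = -137/16, E_v = -1/2, F_u = 85/16, F_v = 4, G_u = 0, G_v = -5
EG - F^2 = 643/128;  g^inv = (128/643) * [[129/16, 125/32], [125/32, 161/64]]
first-kind symbols [ij,l] = (1/2)(d_i g_jl + d_j g_il - d_l g_ij): [uu,u] = E_u/2 = -137/32, [uu,v] = F_u - E_v/2 = 89/16, [uv,u] = E_v/2 = -1/4, [uv,v] = G_u/2 = 0, [vv,u] = F_v - G_u/2 = 4, [vv,v] = G_v/2 = -5/2
Gamma^u_ij = (G*[ij,u] - F*[ij,v])/(EG - F^2), Gamma^v_ij = (E*[ij,v] - F*[ij,u])/(EG - F^2)
Gamma_uuu = -1637/643, Gamma_uuv = -258/643, Gamma_uvv = 2878/643, Gamma_vuu = -699/1286, Gamma_vuv = -125/643, Gamma_vvv = 1195/643
d^2u/dtau^2 = -(Gamma_uuu*(1)^2 + 2*Gamma_uuv*(1)*(15/8) + Gamma_uvv*(15/8)^2) = -240431/20576
d^2v/dtau^2 = -(Gamma_vuu*(1)^2 + 2*Gamma_vuv*(1)*(15/8) + Gamma_vvv*(15/8)^2) = -216507/41152

Answer: Gamma_uuu = -1637/643, Gamma_uuv = -258/643, Gamma_uvv = 2878/643, Gamma_vuu = -699/1286, Gamma_vuv = -125/643, Gamma_vvv = 1195/643; accelerations (d^2u/dtau^2, d^2v/dtau^2) = (-240431/20576, -216507/41152)


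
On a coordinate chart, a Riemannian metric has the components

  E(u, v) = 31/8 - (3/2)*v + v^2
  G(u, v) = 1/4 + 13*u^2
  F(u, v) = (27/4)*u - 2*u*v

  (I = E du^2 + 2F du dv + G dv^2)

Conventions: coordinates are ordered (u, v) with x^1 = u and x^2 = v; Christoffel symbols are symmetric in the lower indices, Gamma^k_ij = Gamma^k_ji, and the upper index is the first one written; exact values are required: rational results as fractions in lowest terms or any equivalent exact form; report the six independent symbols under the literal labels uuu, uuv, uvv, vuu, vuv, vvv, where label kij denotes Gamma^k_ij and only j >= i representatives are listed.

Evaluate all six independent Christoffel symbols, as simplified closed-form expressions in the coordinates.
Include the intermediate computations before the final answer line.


E = 31/8 - (3/2)*v + v^2; F = (27/4)*u - 2*u*v; G = 1/4 + 13*u^2
Gamma^k_ij = (1/2) g^{kl} (d_i g_jl + d_j g_il - d_l g_ij), with g^inv = (1/(EG-F^2)) [[G, -F], [-F, E]]
first partials: E_u = 0, E_v = -3/2 + 2*v, F_u = 27/4 - 2*v, F_v = -2*u, G_u = 26*u, G_v = 0
D = EG - F^2 = 31/32 - (3/8)*v + (1/4)*v^2 + (77/16)*u^2 + (15/2)*u^2*v + 9*u^2*v^2
expanded: Gamma^u_uu = (G E_u - 2F F_u + F E_v)/(2D), Gamma^u_uv = (G E_v - F G_u)/(2D), Gamma^u_vv = (2G F_v - G G_u - F G_v)/(2D), Gamma^v_uu = (2E F_u - E E_v - F E_u)/(2D), Gamma^v_uv = (E G_u - F E_v)/(2D), Gamma^v_vv = (E G_v - 2F F_v + F G_u)/(2D); substitute and cancel common factors

Answer: Gamma_uuu = (-192*u*v^2 + 1128*u*v - 1620*u)/(288*u^2*v^2 + 240*u^2*v + 154*u^2 + 8*v^2 - 12*v + 31), Gamma_uuv = (1248*u^2*v - 3120*u^2 + 8*v - 6)/(288*u^2*v^2 + 240*u^2*v + 154*u^2 + 8*v^2 - 12*v + 31), Gamma_uvv = (-6240*u^3 - 120*u)/(288*u^2*v^2 + 240*u^2*v + 154*u^2 + 8*v^2 - 12*v + 31), Gamma_vuu = (-96*v^3 + 384*v^2 - 732*v + 930)/(288*u^2*v^2 + 240*u^2*v + 154*u^2 + 8*v^2 - 12*v + 31), Gamma_vuv = (480*u*v^2 - 888*u*v + 1774*u)/(288*u^2*v^2 + 240*u^2*v + 154*u^2 + 8*v^2 - 12*v + 31), Gamma_vvv = (-960*u^2*v + 3240*u^2)/(288*u^2*v^2 + 240*u^2*v + 154*u^2 + 8*v^2 - 12*v + 31)


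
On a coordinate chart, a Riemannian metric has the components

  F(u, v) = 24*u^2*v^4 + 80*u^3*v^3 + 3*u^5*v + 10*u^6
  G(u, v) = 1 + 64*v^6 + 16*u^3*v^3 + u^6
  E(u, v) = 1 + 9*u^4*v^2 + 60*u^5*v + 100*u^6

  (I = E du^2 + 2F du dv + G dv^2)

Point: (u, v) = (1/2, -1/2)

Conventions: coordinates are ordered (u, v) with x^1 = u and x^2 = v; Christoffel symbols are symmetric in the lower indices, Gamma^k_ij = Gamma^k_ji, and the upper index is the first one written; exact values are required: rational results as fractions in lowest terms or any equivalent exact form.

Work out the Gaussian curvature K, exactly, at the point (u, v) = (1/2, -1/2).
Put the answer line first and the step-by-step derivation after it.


Answer: K = 448/81

E = 113/64, F = -49/64, G = 113/64, EG - F^2 = 81/32 at the point
E_u = 21/2, E_v = 21/16, F_u = -147/32, F_v = 147/32, G_u = -21/16, G_v = -21/2
E_vv = 9/8, F_uv = 543/16, G_uu = -33/8
Compute both Brioschi determinants and normalise by (EG - F^2)^2.
M1 = [[-E_vv/2 + F_uv - G_uu/2, E_u/2, F_u - E_v/2], [F_v - G_u/2, E, F], [G_v/2, F, G]] = [[567/16, 21/4, -21/4], [21/4, 113/64, -49/64], [-21/4, -49/64, 113/64]]; det M1 = 17703/512
M2 = [[0, E_v/2, G_u/2], [E_v/2, E, F], [G_u/2, F, G]] = [[0, 21/32, -21/32], [21/32, 113/64, -49/64], [-21/32, -49/64, 113/64]]; det M2 = -441/512
det M1 - det M2 = 567/16; K = 567/16 / (81/32)^2 = 448/81


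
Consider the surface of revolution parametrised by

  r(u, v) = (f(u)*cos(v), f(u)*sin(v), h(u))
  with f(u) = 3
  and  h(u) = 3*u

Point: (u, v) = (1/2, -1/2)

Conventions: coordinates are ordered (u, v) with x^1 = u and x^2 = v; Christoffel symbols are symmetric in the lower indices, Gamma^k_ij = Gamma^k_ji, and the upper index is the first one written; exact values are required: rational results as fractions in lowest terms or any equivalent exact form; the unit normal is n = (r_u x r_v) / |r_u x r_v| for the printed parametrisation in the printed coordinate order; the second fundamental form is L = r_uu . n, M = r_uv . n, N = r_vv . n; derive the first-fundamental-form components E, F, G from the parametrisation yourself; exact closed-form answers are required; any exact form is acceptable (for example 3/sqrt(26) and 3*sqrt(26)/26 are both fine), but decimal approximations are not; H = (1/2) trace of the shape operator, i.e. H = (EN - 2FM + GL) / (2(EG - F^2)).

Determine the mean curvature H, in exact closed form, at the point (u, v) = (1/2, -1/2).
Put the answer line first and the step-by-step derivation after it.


Answer: H = 1/6

f = 3, f' = 0, f'' = 0, h' = 3, h'' = 0
E = 9, F = 0, G = 9; answer radicand W^2 = 9
unnormalised second-form numerators: l = 0, m = 0, n = 9; L = l/sqrt(9), and similarly M = m/sqrt(W^2), N = n/sqrt(W^2)
H = (E*n - 2*F*m + G*l) / (2*(EG - F^2)*sqrt(W^2)); E*n - 2*F*m + G*l = 81, EG - F^2 = 81, so H = (1/2)/sqrt(9)


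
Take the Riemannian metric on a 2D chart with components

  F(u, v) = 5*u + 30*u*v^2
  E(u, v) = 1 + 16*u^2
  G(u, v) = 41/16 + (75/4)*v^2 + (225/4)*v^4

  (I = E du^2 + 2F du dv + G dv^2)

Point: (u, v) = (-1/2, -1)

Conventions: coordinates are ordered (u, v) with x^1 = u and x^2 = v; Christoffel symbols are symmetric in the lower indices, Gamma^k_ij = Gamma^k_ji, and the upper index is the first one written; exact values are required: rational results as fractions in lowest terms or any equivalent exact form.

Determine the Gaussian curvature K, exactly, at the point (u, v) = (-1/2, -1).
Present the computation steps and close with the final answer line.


E = 5, F = -35/2, G = 1241/16, EG - F^2 = 1305/16 at the point
E_u = -16, E_v = 0, F_u = 35, F_v = 30, G_u = 0, G_v = -525/2
E_vv = 0, F_uv = -60, G_uu = 0
Compute both Brioschi determinants and normalise by (EG - F^2)^2.
M1 = [[-E_vv/2 + F_uv - G_uu/2, E_u/2, F_u - E_v/2], [F_v - G_u/2, E, F], [G_v/2, F, G]] = [[-60, -8, 35], [30, 5, -35/2], [-525/4, -35/2, 1241/16]]; det M1 = -60
M2 = [[0, E_v/2, G_u/2], [E_v/2, E, F], [G_u/2, F, G]] = [[0, 0, 0], [0, 5, -35/2], [0, -35/2, 1241/16]]; det M2 = 0
det M1 - det M2 = -60; K = -60 / (1305/16)^2 = -1024/113535

Answer: K = -1024/113535


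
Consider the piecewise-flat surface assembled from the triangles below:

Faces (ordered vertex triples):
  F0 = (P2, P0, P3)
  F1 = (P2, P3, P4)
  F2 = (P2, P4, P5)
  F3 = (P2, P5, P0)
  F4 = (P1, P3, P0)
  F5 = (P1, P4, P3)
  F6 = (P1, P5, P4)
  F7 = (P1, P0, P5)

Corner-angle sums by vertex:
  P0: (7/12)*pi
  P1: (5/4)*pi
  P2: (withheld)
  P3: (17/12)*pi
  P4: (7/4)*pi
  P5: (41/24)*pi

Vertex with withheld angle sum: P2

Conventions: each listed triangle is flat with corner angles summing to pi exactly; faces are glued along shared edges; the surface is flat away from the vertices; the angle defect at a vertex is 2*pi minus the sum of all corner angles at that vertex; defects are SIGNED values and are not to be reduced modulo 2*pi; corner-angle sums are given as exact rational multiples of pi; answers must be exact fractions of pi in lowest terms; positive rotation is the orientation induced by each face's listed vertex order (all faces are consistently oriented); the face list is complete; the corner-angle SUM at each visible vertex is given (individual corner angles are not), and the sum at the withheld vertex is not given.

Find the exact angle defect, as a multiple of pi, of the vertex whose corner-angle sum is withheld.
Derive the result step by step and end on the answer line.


V = 6, E = 12, F = 8; chi = V - E + F = 2
Gauss-Bonnet: total defect = 2*pi*chi = 4*pi; visible defects sum to (79/24)*pi

Answer: defect(P2) = (17/24)*pi


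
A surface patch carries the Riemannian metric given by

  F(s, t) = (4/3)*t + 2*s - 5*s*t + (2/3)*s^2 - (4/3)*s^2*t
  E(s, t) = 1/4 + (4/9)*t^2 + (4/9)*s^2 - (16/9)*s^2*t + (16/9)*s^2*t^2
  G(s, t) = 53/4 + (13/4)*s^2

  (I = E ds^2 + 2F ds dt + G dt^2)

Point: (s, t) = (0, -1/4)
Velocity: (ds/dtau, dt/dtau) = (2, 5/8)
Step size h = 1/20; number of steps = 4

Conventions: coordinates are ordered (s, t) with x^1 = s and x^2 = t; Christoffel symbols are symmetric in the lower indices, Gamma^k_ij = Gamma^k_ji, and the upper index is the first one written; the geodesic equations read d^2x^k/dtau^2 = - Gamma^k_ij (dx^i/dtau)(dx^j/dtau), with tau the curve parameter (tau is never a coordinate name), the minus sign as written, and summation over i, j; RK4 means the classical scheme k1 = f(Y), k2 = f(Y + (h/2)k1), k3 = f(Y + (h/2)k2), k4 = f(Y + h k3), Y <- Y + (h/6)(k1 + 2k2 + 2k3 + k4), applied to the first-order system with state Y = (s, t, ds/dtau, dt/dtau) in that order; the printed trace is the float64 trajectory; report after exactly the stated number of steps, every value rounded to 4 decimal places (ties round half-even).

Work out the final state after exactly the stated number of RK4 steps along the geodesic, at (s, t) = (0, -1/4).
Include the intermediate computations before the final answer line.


f(Y) = (ds/dtau, dt/dtau, -Gamma^s_ij Y'^i Y'^j, -Gamma^t_ij Y'^i Y'^j) with the Gammas evaluated at the stage position; h = 0.050000; intermediate values shown to 6 dp
step 0: s = 0.0000, t = -0.2500, ds/dtau = 2.0000, dt/dtau = 0.6250
step 1:
  k1: at (s, t) = (0.000000, -0.250000), (ds/dtau, dt/dtau) = (2.000000, 0.625000); Gamma_sss = 0.313878, Gamma_sst = -0.412451, Gamma_stt = 4.949416, Gamma_tss = 0.261565, Gamma_tst = -0.010376, Gamma_ttt = 0.124514; k1 = (2.000000, 0.625000, -2.157750, -1.068958)
  k2: at (s, t) = (0.050000, -0.234375), (ds/dtau, dt/dtau) = (1.946056, 0.598276); Gamma_sss = 0.314523, Gamma_sst = -0.383793, Gamma_stt = 3.335384, Gamma_tss = 0.258322, Gamma_tst = 0.007872, Gamma_ttt = 0.038103; k2 = (1.946056, 0.598276, -1.491303, -1.010268)
  k3: at (s, t) = (0.048651, -0.235043), (ds/dtau, dt/dtau) = (1.962717, 0.599743); Gamma_sss = 0.315047, Gamma_sst = -0.384355, Gamma_stt = 3.377745, Gamma_tss = 0.258527, Gamma_tst = 0.007387, Gamma_ttt = 0.039896; k3 = (1.962717, 0.599743, -1.523722, -1.027653)
  k4: at (s, t) = (0.098136, -0.220013), (ds/dtau, dt/dtau) = (1.923814, 0.573617); Gamma_sss = 0.304238, Gamma_sst = -0.394473, Gamma_stt = 1.822204, Gamma_tss = 0.255433, Gamma_tst = 0.024612, Gamma_ttt = -0.002761; k4 = (1.923814, 0.573617, -0.854948, -0.998783)
  Y <- Y + (h/6)(k1 + 2k2 + 2k3 + k4): s = 0.0978, t = -0.2200, ds/dtau = 1.9246, dt/dtau = 0.5738
step 2:
  k1: at (s, t) = (0.097845, -0.220045), (ds/dtau, dt/dtau) = (1.924644, 0.573803); Gamma_sss = 0.304256, Gamma_sst = -0.394236, Gamma_stt = 1.831324, Gamma_tss = 0.255425, Gamma_tst = 0.024512, Gamma_ttt = -0.002639; k1 = (1.924644, 0.573803, -0.859243, -0.999429)
  k2: at (s, t) = (0.145961, -0.205699), (ds/dtau, dt/dtau) = (1.903163, 0.548818); Gamma_sss = 0.284125, Gamma_sst = -0.438004, Gamma_stt = 0.353488, Gamma_tss = 0.252864, Gamma_tst = 0.041792, Gamma_ttt = -0.004985; k2 = (1.903163, 0.548818, -0.220597, -1.001683)
  k3: at (s, t) = (0.145424, -0.206324), (ds/dtau, dt/dtau) = (1.919129, 0.548761); Gamma_sss = 0.284985, Gamma_sst = -0.437915, Gamma_stt = 0.369676, Gamma_tss = 0.253092, Gamma_tst = 0.041591, Gamma_ttt = -0.005154; k3 = (1.919129, 0.548761, -0.238564, -1.018204)
  k4: at (s, t) = (0.193801, -0.192606), (ds/dtau, dt/dtau) = (1.912716, 0.522893); Gamma_sss = 0.257064, Gamma_sst = -0.513177, Gamma_stt = -1.091127, Gamma_tss = 0.251443, Gamma_tst = 0.060615, Gamma_ttt = 0.028732; k4 = (1.912716, 0.522893, 0.384375, -1.049002)
  Y <- Y + (h/6)(k1 + 2k2 + 2k3 + k4): s = 0.1935, t = -0.1926, ds/dtau = 1.9130, dt/dtau = 0.5231
step 3:
  k1: at (s, t) = (0.193528, -0.192612), (ds/dtau, dt/dtau) = (1.913034, 0.523068); Gamma_sss = 0.257163, Gamma_sst = -0.512582, Gamma_stt = -1.082989, Gamma_tss = 0.251419, Gamma_tst = 0.060500, Gamma_ttt = 0.028444; k1 = (1.913034, 0.523068, 0.380997, -1.048978)
  k2: at (s, t) = (0.241353, -0.179536), (ds/dtau, dt/dtau) = (1.922559, 0.496844); Gamma_sss = 0.222702, Gamma_sst = -0.615530, Gamma_stt = -2.513829, Gamma_tss = 0.250832, Gamma_tst = 0.081851, Gamma_ttt = 0.095912; k2 = (1.922559, 0.496844, 0.973314, -1.107178)
  k3: at (s, t) = (0.241591, -0.180191), (ds/dtau, dt/dtau) = (1.937367, 0.495389); Gamma_sss = 0.223232, Gamma_sst = -0.616990, Gamma_stt = -2.519052, Gamma_tss = 0.251136, Gamma_tst = 0.081997, Gamma_ttt = 0.096252; k3 = (1.937367, 0.495389, 0.964639, -1.123627)
  k4: at (s, t) = (0.290396, -0.167843), (ds/dtau, dt/dtau) = (1.961266, 0.466887); Gamma_sss = 0.182025, Gamma_sst = -0.750567, Gamma_stt = -3.974302, Gamma_tss = 0.252002, Gamma_tst = 0.107292, Gamma_ttt = 0.198596; k4 = (1.961266, 0.466887, 1.540735, -1.209124)
  Y <- Y + (h/6)(k1 + 2k2 + 2k3 + k4): s = 0.2901, t = -0.1678, ds/dtau = 1.9613, dt/dtau = 0.4671
step 4:
  k1: at (s, t) = (0.290145, -0.167826), (ds/dtau, dt/dtau) = (1.961348, 0.467071); Gamma_sss = 0.182185, Gamma_sst = -0.749714, Gamma_stt = -3.967171, Gamma_tss = 0.251960, Gamma_tst = 0.107146, Gamma_ttt = 0.197999; k1 = (1.961348, 0.467071, 1.538225, -1.208766)
  k2: at (s, t) = (0.339179, -0.156149), (ds/dtau, dt/dtau) = (1.999803, 0.436852); Gamma_sss = 0.134928, Gamma_sst = -0.911200, Gamma_stt = -5.437120, Gamma_tss = 0.254337, Gamma_tst = 0.136800, Gamma_ttt = 0.333485; k2 = (1.999803, 0.436852, 2.090090, -1.319812)
  k3: at (s, t) = (0.340141, -0.156904), (ds/dtau, dt/dtau) = (2.013600, 0.434076); Gamma_sss = 0.134623, Gamma_sst = -0.915873, Gamma_stt = -5.459911, Gamma_tss = 0.254823, Gamma_tst = 0.137539, Gamma_ttt = 0.336289; k3 = (2.013600, 0.434076, 2.083971, -1.337000)
  k4: at (s, t) = (0.390825, -0.146122), (ds/dtau, dt/dtau) = (2.065546, 0.400221); Gamma_sss = 0.079783, Gamma_sst = -1.112276, Gamma_stt = -6.993063, Gamma_tss = 0.259289, Gamma_tst = 0.173635, Gamma_ttt = 0.510729; k4 = (2.065546, 0.400221, 2.618713, -1.475137)
  Y <- Y + (h/6)(k1 + 2k2 + 2k3 + k4): s = 0.3906, t = -0.1461, ds/dtau = 2.0656, dt/dtau = 0.4004

Answer: s = 0.3906, t = -0.1461, ds/dtau = 2.0656, dt/dtau = 0.4004


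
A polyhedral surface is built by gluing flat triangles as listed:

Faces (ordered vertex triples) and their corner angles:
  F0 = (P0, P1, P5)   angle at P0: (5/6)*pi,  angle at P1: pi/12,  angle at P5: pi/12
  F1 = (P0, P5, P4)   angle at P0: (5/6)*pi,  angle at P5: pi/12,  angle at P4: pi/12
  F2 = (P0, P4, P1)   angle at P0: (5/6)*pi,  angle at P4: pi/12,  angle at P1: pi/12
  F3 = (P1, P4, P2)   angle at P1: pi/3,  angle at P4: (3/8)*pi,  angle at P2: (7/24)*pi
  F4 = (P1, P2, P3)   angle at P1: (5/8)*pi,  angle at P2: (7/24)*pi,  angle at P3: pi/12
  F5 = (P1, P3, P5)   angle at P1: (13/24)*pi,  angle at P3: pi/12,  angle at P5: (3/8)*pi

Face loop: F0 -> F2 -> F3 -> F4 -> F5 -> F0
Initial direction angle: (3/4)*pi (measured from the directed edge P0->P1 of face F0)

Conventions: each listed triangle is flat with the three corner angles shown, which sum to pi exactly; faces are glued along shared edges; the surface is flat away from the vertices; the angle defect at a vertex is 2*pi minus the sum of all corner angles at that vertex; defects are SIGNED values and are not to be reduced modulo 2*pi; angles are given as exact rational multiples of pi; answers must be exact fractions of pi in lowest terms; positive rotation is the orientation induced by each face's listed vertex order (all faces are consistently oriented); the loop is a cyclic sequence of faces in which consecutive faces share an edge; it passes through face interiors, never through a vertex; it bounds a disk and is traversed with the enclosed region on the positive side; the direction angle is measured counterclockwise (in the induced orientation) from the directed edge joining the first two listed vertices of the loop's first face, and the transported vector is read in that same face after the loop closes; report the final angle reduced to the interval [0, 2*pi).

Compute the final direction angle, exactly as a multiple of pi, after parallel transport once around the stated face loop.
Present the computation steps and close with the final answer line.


enclosed vertex P1: corner angles sum to (5/3)*pi, defect = 2*pi - (5/3)*pi = pi/3
transport around the loop rotates by the sum of enclosed defects; add to the initial angle mod 2*pi
final angle = (3/4)*pi + pi/3 = (13/12)*pi (mod 2*pi)

Answer: final direction angle = (13/12)*pi


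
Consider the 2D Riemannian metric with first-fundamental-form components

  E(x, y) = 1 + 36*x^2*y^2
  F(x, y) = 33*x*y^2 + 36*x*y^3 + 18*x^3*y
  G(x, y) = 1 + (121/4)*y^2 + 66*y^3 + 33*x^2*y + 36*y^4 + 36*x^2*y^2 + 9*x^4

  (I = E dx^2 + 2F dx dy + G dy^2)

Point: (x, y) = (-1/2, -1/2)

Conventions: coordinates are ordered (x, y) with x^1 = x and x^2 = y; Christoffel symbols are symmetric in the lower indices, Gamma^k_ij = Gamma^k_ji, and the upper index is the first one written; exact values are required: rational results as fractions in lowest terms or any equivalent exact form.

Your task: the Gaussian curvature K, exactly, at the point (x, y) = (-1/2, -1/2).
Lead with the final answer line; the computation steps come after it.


Answer: K = -30/49

E = 13/4, F = -3/4, G = 5/4, EG - F^2 = 7/2 at the point
E_x = -9, E_y = -9, F_x = -3, F_y = 3/4, G_x = 3, G_y = 1/2
E_yy = 18, F_xy = 15/2, G_xx = 12
By Brioschi, K is (det M1 - det M2) divided by (EG - F^2) squared.
M1 = [[-E_yy/2 + F_xy - G_xx/2, E_x/2, F_x - E_y/2], [F_y - G_x/2, E, F], [G_y/2, F, G]] = [[-15/2, -9/2, 3/2], [-3/4, 13/4, -3/4], [1/4, -3/4, 5/4]]; det M1 = -30
M2 = [[0, E_y/2, G_x/2], [E_y/2, E, F], [G_x/2, F, G]] = [[0, -9/2, 3/2], [-9/2, 13/4, -3/4], [3/2, -3/4, 5/4]]; det M2 = -45/2
det M1 - det M2 = -15/2; K = -15/2 / (7/2)^2 = -30/49


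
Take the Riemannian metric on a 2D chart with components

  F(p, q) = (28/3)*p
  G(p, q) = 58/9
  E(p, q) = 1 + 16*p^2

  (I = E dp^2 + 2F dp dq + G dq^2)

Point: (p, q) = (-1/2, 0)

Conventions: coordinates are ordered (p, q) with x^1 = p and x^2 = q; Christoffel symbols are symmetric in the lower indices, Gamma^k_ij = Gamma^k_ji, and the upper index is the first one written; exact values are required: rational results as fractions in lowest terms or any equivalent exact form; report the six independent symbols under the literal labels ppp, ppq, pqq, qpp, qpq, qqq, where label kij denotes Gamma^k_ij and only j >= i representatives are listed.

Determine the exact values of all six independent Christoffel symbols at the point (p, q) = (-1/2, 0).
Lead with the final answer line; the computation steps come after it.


Answer: Gamma_ppp = -36/47, Gamma_ppq = 0, Gamma_pqq = 0, Gamma_qpp = 42/47, Gamma_qpq = 0, Gamma_qqq = 0

E = 5, F = -14/3, G = 58/9 at the point
E_p = -16, E_q = 0, F_p = 28/3, F_q = 0, G_p = 0, G_q = 0
EG - F^2 = 94/9;  g^inv = (9/94) * [[58/9, 14/3], [14/3, 5]]
first-kind symbols [ij,l] = (1/2)(d_i g_jl + d_j g_il - d_l g_ij): [pp,p] = E_p/2 = -8, [pp,q] = F_p - E_q/2 = 28/3, [pq,p] = E_q/2 = 0, [pq,q] = G_p/2 = 0, [qq,p] = F_q - G_p/2 = 0, [qq,q] = G_q/2 = 0
Gamma^p_ij = (G*[ij,p] - F*[ij,q])/(EG - F^2), Gamma^q_ij = (E*[ij,q] - F*[ij,p])/(EG - F^2)


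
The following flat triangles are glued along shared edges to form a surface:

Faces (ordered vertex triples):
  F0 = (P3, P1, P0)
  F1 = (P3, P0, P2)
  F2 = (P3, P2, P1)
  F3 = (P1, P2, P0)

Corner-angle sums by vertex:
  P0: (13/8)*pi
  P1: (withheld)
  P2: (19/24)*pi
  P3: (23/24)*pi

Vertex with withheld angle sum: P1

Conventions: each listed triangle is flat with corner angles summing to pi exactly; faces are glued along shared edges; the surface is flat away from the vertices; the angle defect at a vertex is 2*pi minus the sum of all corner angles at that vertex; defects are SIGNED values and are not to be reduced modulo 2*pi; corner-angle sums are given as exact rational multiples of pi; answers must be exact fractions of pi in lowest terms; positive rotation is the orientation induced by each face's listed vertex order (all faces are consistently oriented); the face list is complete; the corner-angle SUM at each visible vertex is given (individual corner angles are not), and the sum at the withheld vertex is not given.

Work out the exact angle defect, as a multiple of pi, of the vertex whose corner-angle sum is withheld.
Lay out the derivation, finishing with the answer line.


V = 4, E = 6, F = 4; chi = V - E + F = 2
Gauss-Bonnet: total defect = 2*pi*chi = 4*pi; visible defects sum to (21/8)*pi

Answer: defect(P1) = (11/8)*pi


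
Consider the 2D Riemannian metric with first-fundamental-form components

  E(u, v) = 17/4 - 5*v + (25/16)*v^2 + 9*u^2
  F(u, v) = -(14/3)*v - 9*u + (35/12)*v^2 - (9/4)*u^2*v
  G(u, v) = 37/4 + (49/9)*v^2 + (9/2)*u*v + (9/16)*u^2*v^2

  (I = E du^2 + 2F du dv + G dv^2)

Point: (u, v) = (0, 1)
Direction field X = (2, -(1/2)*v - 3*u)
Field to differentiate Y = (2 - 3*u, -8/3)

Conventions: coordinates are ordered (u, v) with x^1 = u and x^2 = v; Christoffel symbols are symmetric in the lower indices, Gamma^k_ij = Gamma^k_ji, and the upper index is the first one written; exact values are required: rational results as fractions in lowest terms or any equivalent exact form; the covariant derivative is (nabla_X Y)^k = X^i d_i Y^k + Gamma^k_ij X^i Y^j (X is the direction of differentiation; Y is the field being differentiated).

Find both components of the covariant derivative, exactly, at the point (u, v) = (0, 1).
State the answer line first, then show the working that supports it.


Answer: (nabla_X Y)^u = -289831/46017, (nabla_X Y)^v = -41507/15339

E = 13/16, F = -7/4, G = 529/36 at the point
E_u = 0, E_v = -15/8, F_u = -9, F_v = 7/6, G_u = 9/2, G_v = 98/9
EG - F^2 = 5113/576;  g^inv = (576/5113) * [[529/36, 7/4], [7/4, 13/16]]
first-kind symbols [ij,l] = (1/2)(d_i g_jl + d_j g_il - d_l g_ij): [uu,u] = E_u/2 = 0, [uu,v] = F_u - E_v/2 = -129/16, [uv,u] = E_v/2 = -15/16, [uv,v] = G_u/2 = 9/4, [vv,u] = F_v - G_u/2 = -13/12, [vv,v] = G_v/2 = 49/9
Gamma^u_ij = (G*[ij,u] - F*[ij,v])/(EG - F^2), Gamma^v_ij = (E*[ij,v] - F*[ij,u])/(EG - F^2)
Gamma_uuu = -8127/5113, Gamma_uuv = -5667/5113, Gamma_uvv = -11044/15339, Gamma_vuu = -15093/20452, Gamma_vuv = 108/5113, Gamma_vvv = 1456/5113
X = (2, -1/2), Y = (2, -8/3) at the point


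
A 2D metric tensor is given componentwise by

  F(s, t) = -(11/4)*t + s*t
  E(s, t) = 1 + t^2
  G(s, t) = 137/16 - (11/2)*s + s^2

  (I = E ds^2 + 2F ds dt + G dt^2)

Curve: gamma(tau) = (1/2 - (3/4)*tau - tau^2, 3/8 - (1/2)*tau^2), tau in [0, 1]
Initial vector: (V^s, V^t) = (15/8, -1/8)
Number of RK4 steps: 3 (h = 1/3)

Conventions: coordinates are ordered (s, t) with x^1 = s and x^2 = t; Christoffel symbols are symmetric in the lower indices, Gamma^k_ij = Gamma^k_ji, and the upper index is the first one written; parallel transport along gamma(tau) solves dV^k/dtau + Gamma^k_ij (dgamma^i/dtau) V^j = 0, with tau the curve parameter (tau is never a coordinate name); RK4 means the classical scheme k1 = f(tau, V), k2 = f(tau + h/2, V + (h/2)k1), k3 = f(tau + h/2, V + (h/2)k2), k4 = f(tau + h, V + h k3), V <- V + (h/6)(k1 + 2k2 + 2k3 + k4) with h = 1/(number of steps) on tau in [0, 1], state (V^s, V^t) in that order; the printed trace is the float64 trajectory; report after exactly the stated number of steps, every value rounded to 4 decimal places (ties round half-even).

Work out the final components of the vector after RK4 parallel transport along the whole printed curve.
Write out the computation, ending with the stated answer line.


gamma'(tau) = (-3/4 - 2*tau, -tau); f(tau, V)^k = -Gamma^k_ij(gamma(tau)) gamma'^i(tau) V^j; h = 1/3; intermediate values shown to 6 dp
curve data and Christoffel symbols at the stage parameters:
  tau = 0.000000: gamma = (0.500000, 0.375000), gamma' = (-0.750000, 0.000000); Gamma_sss = 0.000000, Gamma_sst = 0.060453, Gamma_stt = 0.000000, Gamma_tss = 0.000000, Gamma_tst = -0.362720, Gamma_ttt = 0.000000
  tau = 0.166667: gamma = (0.347222, 0.361111), gamma' = (-1.083333, -0.166667); Gamma_sss = 0.000000, Gamma_sst = 0.052307, Gamma_stt = 0.000000, Gamma_tss = 0.000000, Gamma_tst = -0.348040, Gamma_ttt = 0.000000
  tau = 0.333333: gamma = (0.138889, 0.319444), gamma' = (-1.416667, -0.333333); Gamma_sss = 0.000000, Gamma_sst = 0.040334, Gamma_stt = 0.000000, Gamma_tss = 0.000000, Gamma_tst = -0.329688, Gamma_ttt = 0.000000
  tau = 0.500000: gamma = (-0.125000, 0.250000), gamma' = (-1.750000, -0.500000); Gamma_sss = 0.000000, Gamma_sst = 0.026801, Gamma_stt = 0.000000, Gamma_tss = 0.000000, Gamma_tst = -0.308208, Gamma_ttt = 0.000000
  tau = 0.666667: gamma = (-0.444444, 0.152778), gamma' = (-2.083333, -0.666667); Gamma_sss = 0.000000, Gamma_sst = 0.013607, Gamma_stt = 0.000000, Gamma_tss = 0.000000, Gamma_tst = -0.284512, Gamma_ttt = 0.000000
  tau = 0.833333: gamma = (-0.819444, 0.027778), gamma' = (-2.416667, -0.833333); Gamma_sss = 0.000000, Gamma_sst = 0.002021, Gamma_stt = 0.000000, Gamma_tss = 0.000000, Gamma_tst = -0.259753, Gamma_ttt = 0.000000
  tau = 1.000000: gamma = (-1.250000, -0.125000), gamma' = (-2.750000, -1.000000); Gamma_sss = 0.000000, Gamma_sst = -0.007346, Gamma_stt = 0.000000, Gamma_tss = 0.000000, Gamma_tst = -0.235078, Gamma_ttt = 0.000000
step 0: V^s = 1.8750, V^t = -0.1250
step 1: k1 = (-0.005668, 0.034005), k2 = (0.009576, -0.063714), k3 = (0.008675, -0.057721), k4 = (0.017006, -0.139004); V <- V + (h/6)(k1 + 2k2 + 2k3 + k4): V^s = 1.8777, V^t = -0.1443
step 2: k1 = (0.016998, -0.138938), k2 = (0.017344, -0.199457), k3 = (0.016872, -0.194026), k4 = (0.011159, -0.233329); V <- V + (h/6)(k1 + 2k2 + 2k3 + k4): V^s = 1.8830, V^t = -0.2087
step 3: k1 = (0.011165, -0.233442), k2 = (0.001965, -0.252554), k3 = (0.001947, -0.250223), k4 = (-0.007936, -0.253955); V <- V + (h/6)(k1 + 2k2 + 2k3 + k4): V^s = 1.8836, V^t = -0.2917

Answer: V^s = 1.8836, V^t = -0.2917


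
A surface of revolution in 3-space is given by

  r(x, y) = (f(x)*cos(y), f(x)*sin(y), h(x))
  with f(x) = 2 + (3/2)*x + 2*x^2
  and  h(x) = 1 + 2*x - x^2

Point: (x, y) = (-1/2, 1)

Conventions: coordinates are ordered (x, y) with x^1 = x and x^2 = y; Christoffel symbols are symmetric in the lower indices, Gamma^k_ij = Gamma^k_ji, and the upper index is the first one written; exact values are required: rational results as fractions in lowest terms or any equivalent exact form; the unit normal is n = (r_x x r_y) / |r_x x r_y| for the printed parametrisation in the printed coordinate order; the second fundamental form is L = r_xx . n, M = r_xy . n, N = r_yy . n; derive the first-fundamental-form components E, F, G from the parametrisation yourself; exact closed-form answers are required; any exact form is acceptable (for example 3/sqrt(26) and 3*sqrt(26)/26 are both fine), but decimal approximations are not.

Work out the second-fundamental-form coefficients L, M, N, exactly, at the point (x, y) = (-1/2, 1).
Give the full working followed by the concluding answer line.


f = 7/4, f' = -1/2, f'' = 4, h' = 3, h'' = -2
E = 37/4, F = 0, G = 49/16; answer radicand W^2 = 37/4
unnormalised second-form numerators: l = -11, m = 0, n = 21/4; L = l/sqrt(37/4), and similarly M = m/sqrt(W^2), N = n/sqrt(W^2)

Answer: L = -22*sqrt(37)/37, M = 0, N = 21*sqrt(37)/74


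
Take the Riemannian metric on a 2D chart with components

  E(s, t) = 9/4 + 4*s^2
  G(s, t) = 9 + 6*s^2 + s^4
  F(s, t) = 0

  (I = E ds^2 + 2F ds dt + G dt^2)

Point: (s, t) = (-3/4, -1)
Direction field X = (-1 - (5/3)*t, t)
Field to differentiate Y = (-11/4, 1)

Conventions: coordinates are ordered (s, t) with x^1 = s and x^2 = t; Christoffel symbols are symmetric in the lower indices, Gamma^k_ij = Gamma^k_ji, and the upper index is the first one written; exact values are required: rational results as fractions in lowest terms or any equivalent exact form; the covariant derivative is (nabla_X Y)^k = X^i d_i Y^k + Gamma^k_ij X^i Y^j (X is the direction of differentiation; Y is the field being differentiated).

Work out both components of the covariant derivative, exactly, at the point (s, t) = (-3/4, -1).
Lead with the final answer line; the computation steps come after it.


Answer: (nabla_X Y)^s = 5/144, (nabla_X Y)^t = -82/57

E = 9/2, F = 0, G = 3249/256 at the point
E_s = -6, E_t = 0, F_s = 0, F_t = 0, G_s = -171/16, G_t = 0
EG - F^2 = 29241/512;  g^inv = (512/29241) * [[3249/256, 0], [0, 9/2]]
first-kind symbols [ij,l] = (1/2)(d_i g_jl + d_j g_il - d_l g_ij): [ss,s] = E_s/2 = -3, [ss,t] = F_s - E_t/2 = 0, [st,s] = E_t/2 = 0, [st,t] = G_s/2 = -171/32, [tt,s] = F_t - G_s/2 = 171/32, [tt,t] = G_t/2 = 0
Gamma^s_ij = (G*[ij,s] - F*[ij,t])/(EG - F^2), Gamma^t_ij = (E*[ij,t] - F*[ij,s])/(EG - F^2)
Gamma_sss = -2/3, Gamma_sst = 0, Gamma_stt = 19/16, Gamma_tss = 0, Gamma_tst = -8/19, Gamma_ttt = 0
X = (2/3, -1), Y = (-11/4, 1) at the point


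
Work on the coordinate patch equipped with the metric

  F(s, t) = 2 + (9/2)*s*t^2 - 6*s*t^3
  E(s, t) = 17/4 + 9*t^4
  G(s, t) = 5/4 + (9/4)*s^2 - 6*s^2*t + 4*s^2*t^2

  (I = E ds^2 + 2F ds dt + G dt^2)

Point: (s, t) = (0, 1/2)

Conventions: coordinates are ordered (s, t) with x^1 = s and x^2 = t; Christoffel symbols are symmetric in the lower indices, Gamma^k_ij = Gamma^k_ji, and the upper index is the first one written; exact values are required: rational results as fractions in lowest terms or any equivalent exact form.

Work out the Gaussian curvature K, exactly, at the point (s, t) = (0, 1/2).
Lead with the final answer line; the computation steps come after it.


Answer: K = -29200/5547

E = 77/16, F = 2, G = 5/4, EG - F^2 = 129/64 at the point
E_s = 0, E_t = 9/2, F_s = 3/8, F_t = 0, G_s = 0, G_t = 0
E_tt = 27, F_st = 0, G_ss = 1/2
Apply the Brioschi formula K = (det M1 - det M2)/(EG - F^2)^2 over the derivative matrices of E, F, G.
M1 = [[-E_tt/2 + F_st - G_ss/2, E_s/2, F_s - E_t/2], [F_t - G_s/2, E, F], [G_t/2, F, G]] = [[-55/4, 0, -15/8], [0, 77/16, 2], [0, 2, 5/4]]; det M1 = -7095/256
M2 = [[0, E_t/2, G_s/2], [E_t/2, E, F], [G_s/2, F, G]] = [[0, 9/4, 0], [9/4, 77/16, 2], [0, 2, 5/4]]; det M2 = -405/64
det M1 - det M2 = -5475/256; K = -5475/256 / (129/64)^2 = -29200/5547


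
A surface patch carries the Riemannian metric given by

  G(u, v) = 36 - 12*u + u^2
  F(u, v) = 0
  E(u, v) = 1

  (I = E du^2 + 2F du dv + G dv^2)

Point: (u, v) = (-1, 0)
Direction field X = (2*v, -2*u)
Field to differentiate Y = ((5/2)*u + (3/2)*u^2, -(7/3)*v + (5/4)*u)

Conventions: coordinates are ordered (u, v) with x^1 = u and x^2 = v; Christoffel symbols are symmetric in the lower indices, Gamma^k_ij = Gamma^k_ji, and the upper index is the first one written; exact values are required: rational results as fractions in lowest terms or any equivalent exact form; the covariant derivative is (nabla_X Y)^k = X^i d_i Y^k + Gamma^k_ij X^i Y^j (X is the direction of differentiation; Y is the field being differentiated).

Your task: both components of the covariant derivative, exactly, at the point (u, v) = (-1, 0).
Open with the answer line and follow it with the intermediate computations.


Answer: (nabla_X Y)^u = -35/2, (nabla_X Y)^v = -92/21

E = 1, F = 0, G = 49 at the point
E_u = 0, E_v = 0, F_u = 0, F_v = 0, G_u = -14, G_v = 0
EG - F^2 = 49;  g^inv = (1/49) * [[49, 0], [0, 1]]
first-kind symbols [ij,l] = (1/2)(d_i g_jl + d_j g_il - d_l g_ij): [uu,u] = E_u/2 = 0, [uu,v] = F_u - E_v/2 = 0, [uv,u] = E_v/2 = 0, [uv,v] = G_u/2 = -7, [vv,u] = F_v - G_u/2 = 7, [vv,v] = G_v/2 = 0
Gamma^u_ij = (G*[ij,u] - F*[ij,v])/(EG - F^2), Gamma^v_ij = (E*[ij,v] - F*[ij,u])/(EG - F^2)
Gamma_uuu = 0, Gamma_uuv = 0, Gamma_uvv = 7, Gamma_vuu = 0, Gamma_vuv = -1/7, Gamma_vvv = 0
X = (0, 2), Y = (-1, -5/4) at the point


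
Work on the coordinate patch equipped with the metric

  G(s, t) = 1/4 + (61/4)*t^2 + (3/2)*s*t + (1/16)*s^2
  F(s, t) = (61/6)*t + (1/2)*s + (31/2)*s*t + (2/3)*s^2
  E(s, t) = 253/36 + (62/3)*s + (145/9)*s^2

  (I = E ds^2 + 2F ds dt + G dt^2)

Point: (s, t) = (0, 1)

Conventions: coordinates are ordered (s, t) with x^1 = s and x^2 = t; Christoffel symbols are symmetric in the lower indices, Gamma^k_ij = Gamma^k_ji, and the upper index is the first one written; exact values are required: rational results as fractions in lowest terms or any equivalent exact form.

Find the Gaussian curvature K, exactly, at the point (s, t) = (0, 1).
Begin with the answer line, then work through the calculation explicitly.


Answer: K = 8217/321602

E = 253/36, F = 61/6, G = 31/2, EG - F^2 = 401/72 at the point
E_s = 62/3, E_t = 0, F_s = 16, F_t = 61/6, G_s = 3/2, G_t = 61/2
E_tt = 0, F_st = 31/2, G_ss = 1/8
Brioschi: K = (det M1 - det M2) / (EG - F^2)^2 with the standard first/second-derivative matrices M1, M2.
M1 = [[-E_tt/2 + F_st - G_ss/2, E_s/2, F_s - E_t/2], [F_t - G_s/2, E, F], [G_t/2, F, G]] = [[247/16, 31/3, 16], [113/12, 253/36, 61/6], [61/4, 61/6, 31/2]]; det M1 = -3641/1152
M2 = [[0, E_t/2, G_s/2], [E_t/2, E, F], [G_s/2, F, G]] = [[0, 0, 3/4], [0, 253/36, 61/6], [3/4, 61/6, 31/2]]; det M2 = -253/64
det M1 - det M2 = 913/1152; K = 913/1152 / (401/72)^2 = 8217/321602


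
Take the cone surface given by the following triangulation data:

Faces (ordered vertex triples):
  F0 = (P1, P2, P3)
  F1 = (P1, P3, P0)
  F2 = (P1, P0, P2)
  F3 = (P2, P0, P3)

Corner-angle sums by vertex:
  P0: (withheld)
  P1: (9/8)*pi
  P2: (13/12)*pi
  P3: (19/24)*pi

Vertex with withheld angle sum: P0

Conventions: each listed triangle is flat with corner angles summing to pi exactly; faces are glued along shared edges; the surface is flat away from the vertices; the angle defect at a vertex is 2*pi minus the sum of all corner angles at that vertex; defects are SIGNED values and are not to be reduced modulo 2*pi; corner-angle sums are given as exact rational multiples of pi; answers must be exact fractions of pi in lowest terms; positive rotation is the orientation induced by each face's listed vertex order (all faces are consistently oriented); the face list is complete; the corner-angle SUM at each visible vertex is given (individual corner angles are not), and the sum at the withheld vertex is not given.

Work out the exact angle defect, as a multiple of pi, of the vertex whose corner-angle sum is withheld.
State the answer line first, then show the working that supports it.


Answer: defect(P0) = pi

V = 4, E = 6, F = 4; chi = V - E + F = 2
Gauss-Bonnet: total defect = 2*pi*chi = 4*pi; visible defects sum to 3*pi


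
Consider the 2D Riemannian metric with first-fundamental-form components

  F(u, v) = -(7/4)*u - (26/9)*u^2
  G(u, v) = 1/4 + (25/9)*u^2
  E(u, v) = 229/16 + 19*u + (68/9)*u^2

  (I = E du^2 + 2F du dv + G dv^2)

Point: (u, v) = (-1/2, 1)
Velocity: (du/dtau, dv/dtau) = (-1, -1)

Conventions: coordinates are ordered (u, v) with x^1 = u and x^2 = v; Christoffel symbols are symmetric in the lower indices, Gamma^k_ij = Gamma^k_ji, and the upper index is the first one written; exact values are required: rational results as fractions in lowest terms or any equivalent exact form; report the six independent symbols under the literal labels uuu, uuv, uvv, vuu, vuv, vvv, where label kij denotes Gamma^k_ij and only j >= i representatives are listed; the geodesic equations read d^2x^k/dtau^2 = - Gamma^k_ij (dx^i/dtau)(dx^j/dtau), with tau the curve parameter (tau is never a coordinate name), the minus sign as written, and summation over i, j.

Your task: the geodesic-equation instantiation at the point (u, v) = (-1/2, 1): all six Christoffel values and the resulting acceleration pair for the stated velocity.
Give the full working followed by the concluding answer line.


E = 965/144, F = 11/72, G = 17/18 at the point
E_u = 103/9, E_v = 0, F_u = 41/36, F_v = 0, G_u = -25/9, G_v = 0
EG - F^2 = 32689/5184;  g^inv = (5184/32689) * [[17/18, -11/72], [-11/72, 965/144]]
first-kind symbols [ij,l] = (1/2)(d_i g_jl + d_j g_il - d_l g_ij): [uu,u] = E_u/2 = 103/18, [uu,v] = F_u - E_v/2 = 41/36, [uv,u] = E_v/2 = 0, [uv,v] = G_u/2 = -25/18, [vv,u] = F_v - G_u/2 = 25/18, [vv,v] = G_v/2 = 0
Gamma^u_ij = (G*[ij,u] - F*[ij,v])/(EG - F^2), Gamma^v_ij = (E*[ij,v] - F*[ij,u])/(EG - F^2)
Gamma_uuu = 27114/32689, Gamma_uuv = 1100/32689, Gamma_uvv = 6800/32689, Gamma_vuu = 35033/32689, Gamma_vuv = -48250/32689, Gamma_vvv = -1100/32689
d^2u/dtau^2 = -(Gamma_uuu*(-1)^2 + 2*Gamma_uuv*(-1)*(-1) + Gamma_uvv*(-1)^2) = -36114/32689
d^2v/dtau^2 = -(Gamma_vuu*(-1)^2 + 2*Gamma_vuv*(-1)*(-1) + Gamma_vvv*(-1)^2) = 62567/32689

Answer: Gamma_uuu = 27114/32689, Gamma_uuv = 1100/32689, Gamma_uvv = 6800/32689, Gamma_vuu = 35033/32689, Gamma_vuv = -48250/32689, Gamma_vvv = -1100/32689; accelerations (d^2u/dtau^2, d^2v/dtau^2) = (-36114/32689, 62567/32689)


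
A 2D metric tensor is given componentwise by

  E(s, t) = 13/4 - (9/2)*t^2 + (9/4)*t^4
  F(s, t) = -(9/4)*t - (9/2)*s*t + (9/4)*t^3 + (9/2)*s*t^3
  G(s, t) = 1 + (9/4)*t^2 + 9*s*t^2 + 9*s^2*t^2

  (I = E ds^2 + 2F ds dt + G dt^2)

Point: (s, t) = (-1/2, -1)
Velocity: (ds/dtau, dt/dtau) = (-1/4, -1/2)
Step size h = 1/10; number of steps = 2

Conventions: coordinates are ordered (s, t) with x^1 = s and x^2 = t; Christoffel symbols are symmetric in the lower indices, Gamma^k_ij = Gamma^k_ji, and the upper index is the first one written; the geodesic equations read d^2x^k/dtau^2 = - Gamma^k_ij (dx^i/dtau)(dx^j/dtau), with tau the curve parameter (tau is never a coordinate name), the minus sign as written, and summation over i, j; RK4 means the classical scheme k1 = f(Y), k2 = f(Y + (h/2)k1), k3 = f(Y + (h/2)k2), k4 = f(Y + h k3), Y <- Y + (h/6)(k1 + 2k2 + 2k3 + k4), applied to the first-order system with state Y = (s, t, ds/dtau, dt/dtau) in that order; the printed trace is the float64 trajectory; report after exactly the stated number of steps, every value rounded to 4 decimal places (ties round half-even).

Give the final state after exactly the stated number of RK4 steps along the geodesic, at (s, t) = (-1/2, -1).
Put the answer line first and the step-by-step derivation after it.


Answer: s = -0.5485, t = -1.0992, ds/dtau = -0.2273, dt/dtau = -0.4884

f(Y) = (ds/dtau, dt/dtau, -Gamma^s_ij Y'^i Y'^j, -Gamma^t_ij Y'^i Y'^j) with the Gammas evaluated at the stage position; h = 0.100000; intermediate values shown to 6 dp
step 0: s = -0.5000, t = -1.0000, ds/dtau = -0.2500, dt/dtau = -0.5000
step 1:
  k1: at (s, t) = (-0.500000, -1.000000), (ds/dtau, dt/dtau) = (-0.250000, -0.500000); Gamma_sss = 0.000000, Gamma_sst = 0.000000, Gamma_stt = 0.000000, Gamma_tss = 0.000000, Gamma_tst = 0.000000, Gamma_ttt = 0.000000; k1 = (-0.250000, -0.500000, 0.000000, 0.000000)
  k2: at (s, t) = (-0.512500, -1.025000), (ds/dtau, dt/dtau) = (-0.250000, -0.500000); Gamma_sss = 0.000000, Gamma_sst = -0.231828, Gamma_stt = -0.002827, Gamma_tss = 0.000000, Gamma_tst = -0.117345, Gamma_ttt = -0.001431; k2 = (-0.250000, -0.500000, 0.058664, 0.029694)
  k3: at (s, t) = (-0.512500, -1.025000), (ds/dtau, dt/dtau) = (-0.247067, -0.498515); Gamma_sss = 0.000000, Gamma_sst = -0.231828, Gamma_stt = -0.002827, Gamma_tss = 0.000000, Gamma_tst = -0.117345, Gamma_ttt = -0.001431; k3 = (-0.247067, -0.498515, 0.057810, 0.029262)
  k4: at (s, t) = (-0.524707, -1.049852), (ds/dtau, dt/dtau) = (-0.244219, -0.497074); Gamma_sss = 0.000000, Gamma_sst = -0.468914, Gamma_stt = -0.011035, Gamma_tss = 0.000000, Gamma_tst = -0.238048, Gamma_ttt = -0.005602; k4 = (-0.244219, -0.497074, 0.116574, 0.059180)
  Y <- Y + (h/6)(k1 + 2k2 + 2k3 + k4): s = -0.5248, t = -1.0499, ds/dtau = -0.2442, dt/dtau = -0.4970
step 2:
  k1: at (s, t) = (-0.524806, -1.049902), (ds/dtau, dt/dtau) = (-0.244175, -0.497048); Gamma_sss = 0.000000, Gamma_sst = -0.469376, Gamma_stt = -0.011090, Gamma_tss = 0.000000, Gamma_tst = -0.239004, Gamma_ttt = -0.005647; k1 = (-0.244175, -0.497048, 0.116673, 0.059409)
  k2: at (s, t) = (-0.537015, -1.074754), (ds/dtau, dt/dtau) = (-0.238341, -0.494078); Gamma_sss = 0.000000, Gamma_sst = -0.702107, Gamma_stt = -0.024181, Gamma_tss = 0.000000, Gamma_tst = -0.360175, Gamma_ttt = -0.012404; k2 = (-0.238341, -0.494078, 0.171262, 0.087856)
  k3: at (s, t) = (-0.536723, -1.074606), (ds/dtau, dt/dtau) = (-0.235612, -0.492656); Gamma_sss = 0.000000, Gamma_sst = -0.700860, Gamma_stt = -0.023951, Gamma_tss = 0.000000, Gamma_tst = -0.357389, Gamma_ttt = -0.012213; k3 = (-0.235612, -0.492656, 0.168518, 0.085932)
  k4: at (s, t) = (-0.548367, -1.099167), (ds/dtau, dt/dtau) = (-0.227323, -0.488455); Gamma_sss = 0.000000, Gamma_sst = -0.916929, Gamma_stt = -0.040348, Gamma_tss = 0.000000, Gamma_tst = -0.468342, Gamma_ttt = -0.020609; k4 = (-0.227323, -0.488455, 0.213253, 0.108924)
  Y <- Y + (h/6)(k1 + 2k2 + 2k3 + k4): s = -0.5485, t = -1.0992, ds/dtau = -0.2273, dt/dtau = -0.4884
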